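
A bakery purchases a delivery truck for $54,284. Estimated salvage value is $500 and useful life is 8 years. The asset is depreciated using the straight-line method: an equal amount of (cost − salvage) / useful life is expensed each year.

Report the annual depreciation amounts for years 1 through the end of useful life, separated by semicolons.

$6,723; $6,723; $6,723; $6,723; $6,723; $6,723; $6,723; $6,723

Depreciable base = $54,284 − $500 = $53,784.
Annual expense = $53,784 / 8 = $6,723.
End of year 1: book value $47,561.
End of year 2: book value $40,838.
End of year 3: book value $34,115.
End of year 4: book value $27,392.
End of year 5: book value $20,669.
End of year 6: book value $13,946.
End of year 7: book value $7,223.
End of year 8: book value $500.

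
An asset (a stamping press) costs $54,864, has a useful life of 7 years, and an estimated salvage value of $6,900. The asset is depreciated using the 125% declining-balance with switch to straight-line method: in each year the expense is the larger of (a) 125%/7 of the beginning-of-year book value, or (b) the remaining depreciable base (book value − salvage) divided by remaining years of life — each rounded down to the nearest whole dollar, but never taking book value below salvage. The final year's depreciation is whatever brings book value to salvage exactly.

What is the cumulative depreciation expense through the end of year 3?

$24,454

Depreciable base = $54,864 − $6,900 = $47,964.
Year 1: DB = ⌊$54,864 × 125%/7⌋ = $9,797; SL = ⌊$47,964/7⌋ = $6,852 → take DB $9,797. Book value $45,067.
Year 2: DB = ⌊$45,067 × 125%/7⌋ = $8,047; SL = ⌊$38,167/6⌋ = $6,361 → take DB $8,047. Book value $37,020.
Year 3: DB = ⌊$37,020 × 125%/7⌋ = $6,610; SL = ⌊$30,120/5⌋ = $6,024 → take DB $6,610. Book value $30,410.
Accumulated through year 3 = $54,864 − $30,410 = $24,454.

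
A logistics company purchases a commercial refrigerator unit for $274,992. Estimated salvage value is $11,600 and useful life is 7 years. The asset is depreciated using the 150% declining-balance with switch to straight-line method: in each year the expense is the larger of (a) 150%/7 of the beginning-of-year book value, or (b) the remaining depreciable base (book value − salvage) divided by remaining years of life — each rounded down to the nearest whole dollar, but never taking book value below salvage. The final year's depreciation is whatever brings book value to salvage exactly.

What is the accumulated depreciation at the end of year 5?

$202,497

Depreciable base = $274,992 − $11,600 = $263,392.
Year 1: DB = ⌊$274,992 × 150%/7⌋ = $58,926; SL = ⌊$263,392/7⌋ = $37,627 → take DB $58,926. Book value $216,066.
Year 2: DB = ⌊$216,066 × 150%/7⌋ = $46,299; SL = ⌊$204,466/6⌋ = $34,077 → take DB $46,299. Book value $169,767.
Year 3: DB = ⌊$169,767 × 150%/7⌋ = $36,378; SL = ⌊$158,167/5⌋ = $31,633 → take DB $36,378. Book value $133,389.
Year 4: DB = ⌊$133,389 × 150%/7⌋ = $28,583; SL = ⌊$121,789/4⌋ = $30,447 → take SL $30,447. Book value $102,942.
Year 5: DB = ⌊$102,942 × 150%/7⌋ = $22,059; SL = ⌊$91,342/3⌋ = $30,447 → take SL $30,447. Book value $72,495.
Accumulated through year 5 = $274,992 − $72,495 = $202,497.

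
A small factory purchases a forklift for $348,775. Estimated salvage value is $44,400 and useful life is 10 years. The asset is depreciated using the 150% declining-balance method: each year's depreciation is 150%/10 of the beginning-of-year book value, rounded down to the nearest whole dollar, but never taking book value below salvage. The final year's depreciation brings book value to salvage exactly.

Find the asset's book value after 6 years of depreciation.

Depreciable base = $348,775 − $44,400 = $304,375.
Year 1: ⌊$348,775 × 150%/10⌋ = $52,316. Book value $296,459.
Year 2: ⌊$296,459 × 150%/10⌋ = $44,468. Book value $251,991.
Year 3: ⌊$251,991 × 150%/10⌋ = $37,798. Book value $214,193.
Year 4: ⌊$214,193 × 150%/10⌋ = $32,128. Book value $182,065.
Year 5: ⌊$182,065 × 150%/10⌋ = $27,309. Book value $154,756.
Year 6: ⌊$154,756 × 150%/10⌋ = $23,213. Book value $131,543.

$131,543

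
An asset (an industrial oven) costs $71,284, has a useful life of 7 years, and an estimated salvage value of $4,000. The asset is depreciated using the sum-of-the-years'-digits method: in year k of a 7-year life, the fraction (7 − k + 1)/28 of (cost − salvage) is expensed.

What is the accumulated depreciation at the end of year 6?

$64,881

Depreciable base = $71,284 − $4,000 = $67,284.
Sum of the years' digits = 7+6+5+4+3+2+1 = 28.
Year 1: $67,284 × 7/28 = $16,821. Book value $54,463.
Year 2: $67,284 × 6/28 = $14,418. Book value $40,045.
Year 3: $67,284 × 5/28 = $12,015. Book value $28,030.
Year 4: $67,284 × 4/28 = $9,612. Book value $18,418.
Year 5: $67,284 × 3/28 = $7,209. Book value $11,209.
Year 6: $67,284 × 2/28 = $4,806. Book value $6,403.
Accumulated through year 6 = $71,284 − $6,403 = $64,881.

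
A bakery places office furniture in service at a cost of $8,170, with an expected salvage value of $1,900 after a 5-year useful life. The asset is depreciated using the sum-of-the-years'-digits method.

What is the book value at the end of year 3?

Depreciable base = $8,170 − $1,900 = $6,270.
Sum of the years' digits = 5+4+3+2+1 = 15.
Year 1: $6,270 × 5/15 = $2,090. Book value $6,080.
Year 2: $6,270 × 4/15 = $1,672. Book value $4,408.
Year 3: $6,270 × 3/15 = $1,254. Book value $3,154.

$3,154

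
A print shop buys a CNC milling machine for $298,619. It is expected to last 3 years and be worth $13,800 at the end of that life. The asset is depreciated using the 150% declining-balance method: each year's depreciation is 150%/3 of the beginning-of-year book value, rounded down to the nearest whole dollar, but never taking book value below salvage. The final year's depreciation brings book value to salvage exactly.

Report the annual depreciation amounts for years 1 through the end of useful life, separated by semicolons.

$149,309; $74,655; $60,855

Depreciable base = $298,619 − $13,800 = $284,819.
Year 1: ⌊$298,619 × 150%/3⌋ = $149,309. Book value $149,310.
Year 2: ⌊$149,310 × 150%/3⌋ = $74,655. Book value $74,655.
Year 3 (final): $74,655 − $13,800 = $60,855. Book value $13,800.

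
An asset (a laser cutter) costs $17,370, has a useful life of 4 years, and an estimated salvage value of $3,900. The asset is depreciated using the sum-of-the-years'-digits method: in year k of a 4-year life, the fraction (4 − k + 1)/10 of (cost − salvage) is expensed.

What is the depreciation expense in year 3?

Depreciable base = $17,370 − $3,900 = $13,470.
Sum of the years' digits = 4+3+2+1 = 10.
Year 1: $13,470 × 4/10 = $5,388. Book value $11,982.
Year 2: $13,470 × 3/10 = $4,041. Book value $7,941.
Year 3: $13,470 × 2/10 = $2,694. Book value $5,247.

$2,694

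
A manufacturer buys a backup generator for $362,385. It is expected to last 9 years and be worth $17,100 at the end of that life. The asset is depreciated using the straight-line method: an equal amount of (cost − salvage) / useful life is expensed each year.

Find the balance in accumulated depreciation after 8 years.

Depreciable base = $362,385 − $17,100 = $345,285.
Annual expense = $345,285 / 9 = $38,365.
End of year 1: book value $324,020.
End of year 2: book value $285,655.
End of year 3: book value $247,290.
End of year 4: book value $208,925.
End of year 5: book value $170,560.
End of year 6: book value $132,195.
End of year 7: book value $93,830.
End of year 8: book value $55,465.
Accumulated through year 8 = $362,385 − $55,465 = $306,920.

$306,920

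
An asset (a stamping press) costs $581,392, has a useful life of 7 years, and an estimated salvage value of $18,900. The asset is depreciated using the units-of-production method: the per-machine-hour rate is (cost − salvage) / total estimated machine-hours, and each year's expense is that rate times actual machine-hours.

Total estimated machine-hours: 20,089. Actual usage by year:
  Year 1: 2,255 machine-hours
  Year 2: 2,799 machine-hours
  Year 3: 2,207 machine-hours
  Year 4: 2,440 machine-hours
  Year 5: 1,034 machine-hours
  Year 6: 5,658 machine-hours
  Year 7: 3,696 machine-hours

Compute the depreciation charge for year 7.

$103,488

Depreciable base = $581,392 − $18,900 = $562,492.
Rate = $562,492 / 20,089 machine-hours = $28 per machine-hour.
Year 1: 2,255 × $28 = $63,140. Book value $518,252.
Year 2: 2,799 × $28 = $78,372. Book value $439,880.
Year 3: 2,207 × $28 = $61,796. Book value $378,084.
Year 4: 2,440 × $28 = $68,320. Book value $309,764.
Year 5: 1,034 × $28 = $28,952. Book value $280,812.
Year 6: 5,658 × $28 = $158,424. Book value $122,388.
Year 7: 3,696 × $28 = $103,488. Book value $18,900.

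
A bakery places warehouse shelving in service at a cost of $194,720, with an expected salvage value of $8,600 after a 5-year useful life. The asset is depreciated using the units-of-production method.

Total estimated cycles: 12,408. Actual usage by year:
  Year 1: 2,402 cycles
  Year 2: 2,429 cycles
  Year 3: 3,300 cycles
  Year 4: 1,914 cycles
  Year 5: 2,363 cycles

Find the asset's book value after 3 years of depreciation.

Depreciable base = $194,720 − $8,600 = $186,120.
Rate = $186,120 / 12,408 cycles = $15 per cycle.
Year 1: 2,402 × $15 = $36,030. Book value $158,690.
Year 2: 2,429 × $15 = $36,435. Book value $122,255.
Year 3: 3,300 × $15 = $49,500. Book value $72,755.

$72,755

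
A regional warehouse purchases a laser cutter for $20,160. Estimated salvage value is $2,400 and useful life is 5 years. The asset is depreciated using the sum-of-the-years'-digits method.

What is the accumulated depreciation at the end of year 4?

$16,576

Depreciable base = $20,160 − $2,400 = $17,760.
Sum of the years' digits = 5+4+3+2+1 = 15.
Year 1: $17,760 × 5/15 = $5,920. Book value $14,240.
Year 2: $17,760 × 4/15 = $4,736. Book value $9,504.
Year 3: $17,760 × 3/15 = $3,552. Book value $5,952.
Year 4: $17,760 × 2/15 = $2,368. Book value $3,584.
Accumulated through year 4 = $20,160 − $3,584 = $16,576.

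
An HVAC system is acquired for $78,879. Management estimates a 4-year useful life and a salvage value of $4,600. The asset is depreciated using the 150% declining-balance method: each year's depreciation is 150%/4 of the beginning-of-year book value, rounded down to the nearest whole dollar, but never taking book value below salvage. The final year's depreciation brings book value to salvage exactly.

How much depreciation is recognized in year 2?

Depreciable base = $78,879 − $4,600 = $74,279.
Year 1: ⌊$78,879 × 150%/4⌋ = $29,579. Book value $49,300.
Year 2: ⌊$49,300 × 150%/4⌋ = $18,487. Book value $30,813.

$18,487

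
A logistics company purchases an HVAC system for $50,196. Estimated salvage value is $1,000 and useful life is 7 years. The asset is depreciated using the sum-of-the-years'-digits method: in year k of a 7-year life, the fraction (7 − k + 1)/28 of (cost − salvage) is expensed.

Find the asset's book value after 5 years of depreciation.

$6,271

Depreciable base = $50,196 − $1,000 = $49,196.
Sum of the years' digits = 7+6+5+4+3+2+1 = 28.
Year 1: $49,196 × 7/28 = $12,299. Book value $37,897.
Year 2: $49,196 × 6/28 = $10,542. Book value $27,355.
Year 3: $49,196 × 5/28 = $8,785. Book value $18,570.
Year 4: $49,196 × 4/28 = $7,028. Book value $11,542.
Year 5: $49,196 × 3/28 = $5,271. Book value $6,271.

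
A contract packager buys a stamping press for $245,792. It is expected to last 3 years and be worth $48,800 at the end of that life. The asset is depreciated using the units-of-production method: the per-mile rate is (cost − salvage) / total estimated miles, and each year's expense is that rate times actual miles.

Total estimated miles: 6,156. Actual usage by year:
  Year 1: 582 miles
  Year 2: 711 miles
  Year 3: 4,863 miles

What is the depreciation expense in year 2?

Depreciable base = $245,792 − $48,800 = $196,992.
Rate = $196,992 / 6,156 miles = $32 per mile.
Year 1: 582 × $32 = $18,624. Book value $227,168.
Year 2: 711 × $32 = $22,752. Book value $204,416.

$22,752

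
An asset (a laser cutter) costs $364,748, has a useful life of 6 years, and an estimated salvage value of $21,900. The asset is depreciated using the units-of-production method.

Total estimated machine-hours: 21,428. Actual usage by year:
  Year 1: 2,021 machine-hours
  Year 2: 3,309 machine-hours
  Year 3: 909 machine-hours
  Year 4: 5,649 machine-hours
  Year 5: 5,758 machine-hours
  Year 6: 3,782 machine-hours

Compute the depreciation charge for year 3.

$14,544

Depreciable base = $364,748 − $21,900 = $342,848.
Rate = $342,848 / 21,428 machine-hours = $16 per machine-hour.
Year 1: 2,021 × $16 = $32,336. Book value $332,412.
Year 2: 3,309 × $16 = $52,944. Book value $279,468.
Year 3: 909 × $16 = $14,544. Book value $264,924.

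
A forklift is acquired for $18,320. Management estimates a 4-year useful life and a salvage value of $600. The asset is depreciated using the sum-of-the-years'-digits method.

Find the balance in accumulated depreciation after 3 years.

$15,948

Depreciable base = $18,320 − $600 = $17,720.
Sum of the years' digits = 4+3+2+1 = 10.
Year 1: $17,720 × 4/10 = $7,088. Book value $11,232.
Year 2: $17,720 × 3/10 = $5,316. Book value $5,916.
Year 3: $17,720 × 2/10 = $3,544. Book value $2,372.
Accumulated through year 3 = $18,320 − $2,372 = $15,948.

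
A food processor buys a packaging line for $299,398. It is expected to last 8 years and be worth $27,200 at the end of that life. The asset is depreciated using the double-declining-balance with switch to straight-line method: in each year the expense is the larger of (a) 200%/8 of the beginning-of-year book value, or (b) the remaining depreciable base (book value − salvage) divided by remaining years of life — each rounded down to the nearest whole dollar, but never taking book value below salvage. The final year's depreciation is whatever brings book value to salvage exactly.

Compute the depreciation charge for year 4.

$31,577

Depreciable base = $299,398 − $27,200 = $272,198.
Year 1: DB = ⌊$299,398 × 200%/8⌋ = $74,849; SL = ⌊$272,198/8⌋ = $34,024 → take DB $74,849. Book value $224,549.
Year 2: DB = ⌊$224,549 × 200%/8⌋ = $56,137; SL = ⌊$197,349/7⌋ = $28,192 → take DB $56,137. Book value $168,412.
Year 3: DB = ⌊$168,412 × 200%/8⌋ = $42,103; SL = ⌊$141,212/6⌋ = $23,535 → take DB $42,103. Book value $126,309.
Year 4: DB = ⌊$126,309 × 200%/8⌋ = $31,577; SL = ⌊$99,109/5⌋ = $19,821 → take DB $31,577. Book value $94,732.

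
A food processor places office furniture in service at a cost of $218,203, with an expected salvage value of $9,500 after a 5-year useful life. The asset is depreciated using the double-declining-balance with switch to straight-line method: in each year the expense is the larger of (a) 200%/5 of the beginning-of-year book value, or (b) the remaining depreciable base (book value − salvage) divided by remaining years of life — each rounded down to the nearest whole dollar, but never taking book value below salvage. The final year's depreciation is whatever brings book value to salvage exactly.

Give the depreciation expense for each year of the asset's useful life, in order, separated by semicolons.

$87,281; $52,368; $31,421; $18,853; $18,780

Depreciable base = $218,203 − $9,500 = $208,703.
Year 1: DB = ⌊$218,203 × 200%/5⌋ = $87,281; SL = ⌊$208,703/5⌋ = $41,740 → take DB $87,281. Book value $130,922.
Year 2: DB = ⌊$130,922 × 200%/5⌋ = $52,368; SL = ⌊$121,422/4⌋ = $30,355 → take DB $52,368. Book value $78,554.
Year 3: DB = ⌊$78,554 × 200%/5⌋ = $31,421; SL = ⌊$69,054/3⌋ = $23,018 → take DB $31,421. Book value $47,133.
Year 4: DB = ⌊$47,133 × 200%/5⌋ = $18,853; SL = ⌊$37,633/2⌋ = $18,816 → take DB $18,853. Book value $28,280.
Year 5 (final): $28,280 − $9,500 = $18,780. Book value $9,500.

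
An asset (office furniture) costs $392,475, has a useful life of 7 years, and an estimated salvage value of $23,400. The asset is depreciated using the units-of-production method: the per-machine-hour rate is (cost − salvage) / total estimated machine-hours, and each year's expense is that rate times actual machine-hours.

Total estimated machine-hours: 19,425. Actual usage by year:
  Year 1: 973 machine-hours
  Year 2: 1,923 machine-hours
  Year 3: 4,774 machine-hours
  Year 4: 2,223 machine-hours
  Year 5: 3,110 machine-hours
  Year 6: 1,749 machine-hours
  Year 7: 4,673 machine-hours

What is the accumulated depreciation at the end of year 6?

Depreciable base = $392,475 − $23,400 = $369,075.
Rate = $369,075 / 19,425 machine-hours = $19 per machine-hour.
Year 1: 973 × $19 = $18,487. Book value $373,988.
Year 2: 1,923 × $19 = $36,537. Book value $337,451.
Year 3: 4,774 × $19 = $90,706. Book value $246,745.
Year 4: 2,223 × $19 = $42,237. Book value $204,508.
Year 5: 3,110 × $19 = $59,090. Book value $145,418.
Year 6: 1,749 × $19 = $33,231. Book value $112,187.
Accumulated through year 6 = $392,475 − $112,187 = $280,288.

$280,288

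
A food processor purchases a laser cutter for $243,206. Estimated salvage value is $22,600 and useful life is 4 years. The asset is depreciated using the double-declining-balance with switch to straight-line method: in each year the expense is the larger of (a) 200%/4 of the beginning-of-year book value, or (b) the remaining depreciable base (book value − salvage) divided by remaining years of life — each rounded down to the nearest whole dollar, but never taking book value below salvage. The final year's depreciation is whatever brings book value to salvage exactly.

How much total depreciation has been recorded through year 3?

Depreciable base = $243,206 − $22,600 = $220,606.
Year 1: DB = ⌊$243,206 × 200%/4⌋ = $121,603; SL = ⌊$220,606/4⌋ = $55,151 → take DB $121,603. Book value $121,603.
Year 2: DB = ⌊$121,603 × 200%/4⌋ = $60,801; SL = ⌊$99,003/3⌋ = $33,001 → take DB $60,801. Book value $60,802.
Year 3: DB = ⌊$60,802 × 200%/4⌋ = $30,401; SL = ⌊$38,202/2⌋ = $19,101 → take DB $30,401. Book value $30,401.
Accumulated through year 3 = $243,206 − $30,401 = $212,805.

$212,805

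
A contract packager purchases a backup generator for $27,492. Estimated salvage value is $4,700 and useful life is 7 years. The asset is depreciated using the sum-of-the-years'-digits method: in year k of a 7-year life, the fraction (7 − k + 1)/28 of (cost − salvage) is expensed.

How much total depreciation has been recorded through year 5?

Depreciable base = $27,492 − $4,700 = $22,792.
Sum of the years' digits = 7+6+5+4+3+2+1 = 28.
Year 1: $22,792 × 7/28 = $5,698. Book value $21,794.
Year 2: $22,792 × 6/28 = $4,884. Book value $16,910.
Year 3: $22,792 × 5/28 = $4,070. Book value $12,840.
Year 4: $22,792 × 4/28 = $3,256. Book value $9,584.
Year 5: $22,792 × 3/28 = $2,442. Book value $7,142.
Accumulated through year 5 = $27,492 − $7,142 = $20,350.

$20,350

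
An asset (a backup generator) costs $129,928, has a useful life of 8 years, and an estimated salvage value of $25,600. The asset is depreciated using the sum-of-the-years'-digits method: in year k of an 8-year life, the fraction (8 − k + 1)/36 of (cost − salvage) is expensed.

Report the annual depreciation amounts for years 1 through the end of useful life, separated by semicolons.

Depreciable base = $129,928 − $25,600 = $104,328.
Sum of the years' digits = 8+7+6+5+4+3+2+1 = 36.
Year 1: $104,328 × 8/36 = $23,184. Book value $106,744.
Year 2: $104,328 × 7/36 = $20,286. Book value $86,458.
Year 3: $104,328 × 6/36 = $17,388. Book value $69,070.
Year 4: $104,328 × 5/36 = $14,490. Book value $54,580.
Year 5: $104,328 × 4/36 = $11,592. Book value $42,988.
Year 6: $104,328 × 3/36 = $8,694. Book value $34,294.
Year 7: $104,328 × 2/36 = $5,796. Book value $28,498.
Year 8: $104,328 × 1/36 = $2,898. Book value $25,600.

$23,184; $20,286; $17,388; $14,490; $11,592; $8,694; $5,796; $2,898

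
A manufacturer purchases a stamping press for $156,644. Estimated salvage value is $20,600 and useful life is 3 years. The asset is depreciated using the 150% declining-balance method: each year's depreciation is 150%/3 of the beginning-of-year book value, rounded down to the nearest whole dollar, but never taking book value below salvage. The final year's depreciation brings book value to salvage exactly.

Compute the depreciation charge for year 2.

Depreciable base = $156,644 − $20,600 = $136,044.
Year 1: ⌊$156,644 × 150%/3⌋ = $78,322. Book value $78,322.
Year 2: ⌊$78,322 × 150%/3⌋ = $39,161. Book value $39,161.

$39,161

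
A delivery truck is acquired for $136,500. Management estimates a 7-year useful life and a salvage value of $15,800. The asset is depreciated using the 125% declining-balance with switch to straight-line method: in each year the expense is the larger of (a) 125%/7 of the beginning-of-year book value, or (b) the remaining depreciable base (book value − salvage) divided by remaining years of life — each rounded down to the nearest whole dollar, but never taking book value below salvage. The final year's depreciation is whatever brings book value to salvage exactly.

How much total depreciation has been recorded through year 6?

$105,735

Depreciable base = $136,500 − $15,800 = $120,700.
Year 1: DB = ⌊$136,500 × 125%/7⌋ = $24,375; SL = ⌊$120,700/7⌋ = $17,242 → take DB $24,375. Book value $112,125.
Year 2: DB = ⌊$112,125 × 125%/7⌋ = $20,022; SL = ⌊$96,325/6⌋ = $16,054 → take DB $20,022. Book value $92,103.
Year 3: DB = ⌊$92,103 × 125%/7⌋ = $16,446; SL = ⌊$76,303/5⌋ = $15,260 → take DB $16,446. Book value $75,657.
Year 4: DB = ⌊$75,657 × 125%/7⌋ = $13,510; SL = ⌊$59,857/4⌋ = $14,964 → take SL $14,964. Book value $60,693.
Year 5: DB = ⌊$60,693 × 125%/7⌋ = $10,838; SL = ⌊$44,893/3⌋ = $14,964 → take SL $14,964. Book value $45,729.
Year 6: DB = ⌊$45,729 × 125%/7⌋ = $8,165; SL = ⌊$29,929/2⌋ = $14,964 → take SL $14,964. Book value $30,765.
Accumulated through year 6 = $136,500 − $30,765 = $105,735.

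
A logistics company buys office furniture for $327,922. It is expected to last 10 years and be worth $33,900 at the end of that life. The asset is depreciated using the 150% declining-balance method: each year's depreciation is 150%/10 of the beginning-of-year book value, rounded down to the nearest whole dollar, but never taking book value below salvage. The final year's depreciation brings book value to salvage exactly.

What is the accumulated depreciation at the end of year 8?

$238,564

Depreciable base = $327,922 − $33,900 = $294,022.
Year 1: ⌊$327,922 × 150%/10⌋ = $49,188. Book value $278,734.
Year 2: ⌊$278,734 × 150%/10⌋ = $41,810. Book value $236,924.
Year 3: ⌊$236,924 × 150%/10⌋ = $35,538. Book value $201,386.
Year 4: ⌊$201,386 × 150%/10⌋ = $30,207. Book value $171,179.
Year 5: ⌊$171,179 × 150%/10⌋ = $25,676. Book value $145,503.
Year 6: ⌊$145,503 × 150%/10⌋ = $21,825. Book value $123,678.
Year 7: ⌊$123,678 × 150%/10⌋ = $18,551. Book value $105,127.
Year 8: ⌊$105,127 × 150%/10⌋ = $15,769. Book value $89,358.
Accumulated through year 8 = $327,922 − $89,358 = $238,564.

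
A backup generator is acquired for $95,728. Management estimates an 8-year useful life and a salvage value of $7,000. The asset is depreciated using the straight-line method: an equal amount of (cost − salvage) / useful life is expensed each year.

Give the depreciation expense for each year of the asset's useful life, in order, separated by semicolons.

$11,091; $11,091; $11,091; $11,091; $11,091; $11,091; $11,091; $11,091

Depreciable base = $95,728 − $7,000 = $88,728.
Annual expense = $88,728 / 8 = $11,091.
End of year 1: book value $84,637.
End of year 2: book value $73,546.
End of year 3: book value $62,455.
End of year 4: book value $51,364.
End of year 5: book value $40,273.
End of year 6: book value $29,182.
End of year 7: book value $18,091.
End of year 8: book value $7,000.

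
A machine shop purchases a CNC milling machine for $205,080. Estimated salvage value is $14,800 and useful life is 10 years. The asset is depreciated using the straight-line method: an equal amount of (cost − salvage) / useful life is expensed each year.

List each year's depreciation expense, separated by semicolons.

$19,028; $19,028; $19,028; $19,028; $19,028; $19,028; $19,028; $19,028; $19,028; $19,028

Depreciable base = $205,080 − $14,800 = $190,280.
Annual expense = $190,280 / 10 = $19,028.
End of year 1: book value $186,052.
End of year 2: book value $167,024.
End of year 3: book value $147,996.
End of year 4: book value $128,968.
End of year 5: book value $109,940.
End of year 6: book value $90,912.
End of year 7: book value $71,884.
End of year 8: book value $52,856.
End of year 9: book value $33,828.
End of year 10: book value $14,800.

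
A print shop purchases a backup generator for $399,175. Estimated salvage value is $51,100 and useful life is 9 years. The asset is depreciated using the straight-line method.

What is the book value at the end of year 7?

$128,450

Depreciable base = $399,175 − $51,100 = $348,075.
Annual expense = $348,075 / 9 = $38,675.
End of year 1: book value $360,500.
End of year 2: book value $321,825.
End of year 3: book value $283,150.
End of year 4: book value $244,475.
End of year 5: book value $205,800.
End of year 6: book value $167,125.
End of year 7: book value $128,450.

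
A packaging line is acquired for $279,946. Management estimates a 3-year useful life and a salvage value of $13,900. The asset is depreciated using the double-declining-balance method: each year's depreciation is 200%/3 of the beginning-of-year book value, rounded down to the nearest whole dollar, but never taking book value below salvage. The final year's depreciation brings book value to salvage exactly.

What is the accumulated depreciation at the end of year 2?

$248,840

Depreciable base = $279,946 − $13,900 = $266,046.
Year 1: ⌊$279,946 × 200%/3⌋ = $186,630. Book value $93,316.
Year 2: ⌊$93,316 × 200%/3⌋ = $62,210. Book value $31,106.
Accumulated through year 2 = $279,946 − $31,106 = $248,840.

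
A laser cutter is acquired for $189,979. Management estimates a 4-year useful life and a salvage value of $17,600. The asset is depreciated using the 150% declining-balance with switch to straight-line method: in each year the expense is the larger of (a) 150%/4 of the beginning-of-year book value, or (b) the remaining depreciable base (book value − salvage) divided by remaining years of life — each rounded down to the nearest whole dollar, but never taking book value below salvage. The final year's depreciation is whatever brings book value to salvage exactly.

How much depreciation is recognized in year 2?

Depreciable base = $189,979 − $17,600 = $172,379.
Year 1: DB = ⌊$189,979 × 150%/4⌋ = $71,242; SL = ⌊$172,379/4⌋ = $43,094 → take DB $71,242. Book value $118,737.
Year 2: DB = ⌊$118,737 × 150%/4⌋ = $44,526; SL = ⌊$101,137/3⌋ = $33,712 → take DB $44,526. Book value $74,211.

$44,526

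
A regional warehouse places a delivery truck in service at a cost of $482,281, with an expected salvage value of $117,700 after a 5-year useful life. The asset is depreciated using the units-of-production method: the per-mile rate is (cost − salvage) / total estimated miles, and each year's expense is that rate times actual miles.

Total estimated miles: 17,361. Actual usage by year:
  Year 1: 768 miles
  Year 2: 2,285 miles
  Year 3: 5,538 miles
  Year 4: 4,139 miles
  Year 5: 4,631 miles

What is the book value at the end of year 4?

Depreciable base = $482,281 − $117,700 = $364,581.
Rate = $364,581 / 17,361 miles = $21 per mile.
Year 1: 768 × $21 = $16,128. Book value $466,153.
Year 2: 2,285 × $21 = $47,985. Book value $418,168.
Year 3: 5,538 × $21 = $116,298. Book value $301,870.
Year 4: 4,139 × $21 = $86,919. Book value $214,951.

$214,951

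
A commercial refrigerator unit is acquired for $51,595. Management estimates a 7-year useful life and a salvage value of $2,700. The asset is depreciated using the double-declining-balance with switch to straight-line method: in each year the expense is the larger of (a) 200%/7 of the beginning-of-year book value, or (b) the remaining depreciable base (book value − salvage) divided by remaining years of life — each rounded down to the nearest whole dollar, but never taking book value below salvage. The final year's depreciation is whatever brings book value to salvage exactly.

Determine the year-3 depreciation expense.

$7,521

Depreciable base = $51,595 − $2,700 = $48,895.
Year 1: DB = ⌊$51,595 × 200%/7⌋ = $14,741; SL = ⌊$48,895/7⌋ = $6,985 → take DB $14,741. Book value $36,854.
Year 2: DB = ⌊$36,854 × 200%/7⌋ = $10,529; SL = ⌊$34,154/6⌋ = $5,692 → take DB $10,529. Book value $26,325.
Year 3: DB = ⌊$26,325 × 200%/7⌋ = $7,521; SL = ⌊$23,625/5⌋ = $4,725 → take DB $7,521. Book value $18,804.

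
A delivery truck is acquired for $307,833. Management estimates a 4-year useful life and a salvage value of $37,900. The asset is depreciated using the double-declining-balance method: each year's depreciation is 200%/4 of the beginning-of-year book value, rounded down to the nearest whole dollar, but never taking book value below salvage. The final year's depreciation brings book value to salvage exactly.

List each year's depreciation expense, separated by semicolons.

Depreciable base = $307,833 − $37,900 = $269,933.
Year 1: ⌊$307,833 × 200%/4⌋ = $153,916. Book value $153,917.
Year 2: ⌊$153,917 × 200%/4⌋ = $76,958. Book value $76,959.
Year 3: ⌊$76,959 × 200%/4⌋ = $38,479. Book value $38,480.
Year 4 (final): $38,480 − $37,900 = $580. Book value $37,900.

$153,916; $76,958; $38,479; $580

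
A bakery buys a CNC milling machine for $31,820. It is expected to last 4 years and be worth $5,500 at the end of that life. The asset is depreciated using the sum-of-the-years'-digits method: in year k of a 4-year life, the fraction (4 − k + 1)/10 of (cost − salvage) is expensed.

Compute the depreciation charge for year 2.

Depreciable base = $31,820 − $5,500 = $26,320.
Sum of the years' digits = 4+3+2+1 = 10.
Year 1: $26,320 × 4/10 = $10,528. Book value $21,292.
Year 2: $26,320 × 3/10 = $7,896. Book value $13,396.

$7,896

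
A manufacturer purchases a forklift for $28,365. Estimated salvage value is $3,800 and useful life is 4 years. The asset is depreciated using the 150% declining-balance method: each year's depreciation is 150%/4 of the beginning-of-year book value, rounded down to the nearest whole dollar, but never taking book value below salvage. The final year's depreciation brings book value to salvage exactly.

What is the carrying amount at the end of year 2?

$11,081

Depreciable base = $28,365 − $3,800 = $24,565.
Year 1: ⌊$28,365 × 150%/4⌋ = $10,636. Book value $17,729.
Year 2: ⌊$17,729 × 150%/4⌋ = $6,648. Book value $11,081.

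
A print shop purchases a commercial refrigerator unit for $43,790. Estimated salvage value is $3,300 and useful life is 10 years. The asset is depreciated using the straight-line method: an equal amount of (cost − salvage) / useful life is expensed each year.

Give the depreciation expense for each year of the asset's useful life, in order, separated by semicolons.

$4,049; $4,049; $4,049; $4,049; $4,049; $4,049; $4,049; $4,049; $4,049; $4,049

Depreciable base = $43,790 − $3,300 = $40,490.
Annual expense = $40,490 / 10 = $4,049.
End of year 1: book value $39,741.
End of year 2: book value $35,692.
End of year 3: book value $31,643.
End of year 4: book value $27,594.
End of year 5: book value $23,545.
End of year 6: book value $19,496.
End of year 7: book value $15,447.
End of year 8: book value $11,398.
End of year 9: book value $7,349.
End of year 10: book value $3,300.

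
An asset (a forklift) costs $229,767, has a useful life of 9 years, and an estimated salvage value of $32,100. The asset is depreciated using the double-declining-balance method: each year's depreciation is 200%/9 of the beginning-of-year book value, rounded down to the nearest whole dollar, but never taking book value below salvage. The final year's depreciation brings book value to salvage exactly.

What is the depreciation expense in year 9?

$0

Depreciable base = $229,767 − $32,100 = $197,667.
Year 1: ⌊$229,767 × 200%/9⌋ = $51,059. Book value $178,708.
Year 2: ⌊$178,708 × 200%/9⌋ = $39,712. Book value $138,996.
Year 3: ⌊$138,996 × 200%/9⌋ = $30,888. Book value $108,108.
Year 4: ⌊$108,108 × 200%/9⌋ = $24,024. Book value $84,084.
Year 5: ⌊$84,084 × 200%/9⌋ = $18,685. Book value $65,399.
Year 6: ⌊$65,399 × 200%/9⌋ = $14,533. Book value $50,866.
Year 7: ⌊$50,866 × 200%/9⌋ = $11,303. Book value $39,563.
Year 8: ⌊$39,563 × 200%/9⌋ = $8,791, capped at $7,463. Book value $32,100.
Year 9 (final): $32,100 − $32,100 = $0. Book value $32,100.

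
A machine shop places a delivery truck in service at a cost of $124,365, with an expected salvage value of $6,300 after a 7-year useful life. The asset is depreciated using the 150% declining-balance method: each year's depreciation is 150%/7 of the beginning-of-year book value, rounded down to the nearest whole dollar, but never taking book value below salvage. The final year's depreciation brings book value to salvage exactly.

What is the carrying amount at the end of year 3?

$60,325

Depreciable base = $124,365 − $6,300 = $118,065.
Year 1: ⌊$124,365 × 150%/7⌋ = $26,649. Book value $97,716.
Year 2: ⌊$97,716 × 150%/7⌋ = $20,939. Book value $76,777.
Year 3: ⌊$76,777 × 150%/7⌋ = $16,452. Book value $60,325.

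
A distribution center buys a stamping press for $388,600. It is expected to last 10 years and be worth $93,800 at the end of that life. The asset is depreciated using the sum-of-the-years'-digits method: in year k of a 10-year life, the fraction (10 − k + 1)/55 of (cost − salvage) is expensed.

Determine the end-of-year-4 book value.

$206,360

Depreciable base = $388,600 − $93,800 = $294,800.
Sum of the years' digits = 10+9+8+7+6+5+4+3+2+1 = 55.
Year 1: $294,800 × 10/55 = $53,600. Book value $335,000.
Year 2: $294,800 × 9/55 = $48,240. Book value $286,760.
Year 3: $294,800 × 8/55 = $42,880. Book value $243,880.
Year 4: $294,800 × 7/55 = $37,520. Book value $206,360.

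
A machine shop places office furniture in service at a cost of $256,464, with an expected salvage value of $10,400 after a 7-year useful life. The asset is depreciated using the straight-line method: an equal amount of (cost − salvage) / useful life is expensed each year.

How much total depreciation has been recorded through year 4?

$140,608

Depreciable base = $256,464 − $10,400 = $246,064.
Annual expense = $246,064 / 7 = $35,152.
End of year 1: book value $221,312.
End of year 2: book value $186,160.
End of year 3: book value $151,008.
End of year 4: book value $115,856.
Accumulated through year 4 = $256,464 − $115,856 = $140,608.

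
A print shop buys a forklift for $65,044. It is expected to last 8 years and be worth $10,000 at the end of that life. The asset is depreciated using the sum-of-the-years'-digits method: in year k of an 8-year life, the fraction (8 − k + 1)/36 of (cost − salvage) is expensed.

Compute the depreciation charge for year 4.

$7,645

Depreciable base = $65,044 − $10,000 = $55,044.
Sum of the years' digits = 8+7+6+5+4+3+2+1 = 36.
Year 1: $55,044 × 8/36 = $12,232. Book value $52,812.
Year 2: $55,044 × 7/36 = $10,703. Book value $42,109.
Year 3: $55,044 × 6/36 = $9,174. Book value $32,935.
Year 4: $55,044 × 5/36 = $7,645. Book value $25,290.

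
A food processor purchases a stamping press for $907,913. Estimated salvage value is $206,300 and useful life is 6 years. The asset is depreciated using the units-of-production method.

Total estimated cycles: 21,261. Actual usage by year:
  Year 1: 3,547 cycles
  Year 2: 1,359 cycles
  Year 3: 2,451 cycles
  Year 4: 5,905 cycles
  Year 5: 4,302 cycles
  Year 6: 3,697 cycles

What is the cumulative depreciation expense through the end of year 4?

$437,646

Depreciable base = $907,913 − $206,300 = $701,613.
Rate = $701,613 / 21,261 cycles = $33 per cycle.
Year 1: 3,547 × $33 = $117,051. Book value $790,862.
Year 2: 1,359 × $33 = $44,847. Book value $746,015.
Year 3: 2,451 × $33 = $80,883. Book value $665,132.
Year 4: 5,905 × $33 = $194,865. Book value $470,267.
Accumulated through year 4 = $907,913 − $470,267 = $437,646.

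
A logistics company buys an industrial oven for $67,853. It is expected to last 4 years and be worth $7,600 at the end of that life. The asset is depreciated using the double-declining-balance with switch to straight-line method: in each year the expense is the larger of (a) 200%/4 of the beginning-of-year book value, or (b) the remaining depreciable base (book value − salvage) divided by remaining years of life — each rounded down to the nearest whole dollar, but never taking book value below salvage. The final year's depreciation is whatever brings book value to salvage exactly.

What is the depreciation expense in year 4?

Depreciable base = $67,853 − $7,600 = $60,253.
Year 1: DB = ⌊$67,853 × 200%/4⌋ = $33,926; SL = ⌊$60,253/4⌋ = $15,063 → take DB $33,926. Book value $33,927.
Year 2: DB = ⌊$33,927 × 200%/4⌋ = $16,963; SL = ⌊$26,327/3⌋ = $8,775 → take DB $16,963. Book value $16,964.
Year 3: DB = ⌊$16,964 × 200%/4⌋ = $8,482; SL = ⌊$9,364/2⌋ = $4,682 → take DB $8,482. Book value $8,482.
Year 4 (final): $8,482 − $7,600 = $882. Book value $7,600.

$882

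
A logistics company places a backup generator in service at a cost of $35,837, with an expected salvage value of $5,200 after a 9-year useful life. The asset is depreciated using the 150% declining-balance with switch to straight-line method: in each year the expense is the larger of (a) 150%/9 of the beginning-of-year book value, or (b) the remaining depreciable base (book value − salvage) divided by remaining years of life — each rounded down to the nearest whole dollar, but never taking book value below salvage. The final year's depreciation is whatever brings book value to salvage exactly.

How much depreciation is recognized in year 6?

$2,400

Depreciable base = $35,837 − $5,200 = $30,637.
Year 1: DB = ⌊$35,837 × 150%/9⌋ = $5,972; SL = ⌊$30,637/9⌋ = $3,404 → take DB $5,972. Book value $29,865.
Year 2: DB = ⌊$29,865 × 150%/9⌋ = $4,977; SL = ⌊$24,665/8⌋ = $3,083 → take DB $4,977. Book value $24,888.
Year 3: DB = ⌊$24,888 × 150%/9⌋ = $4,148; SL = ⌊$19,688/7⌋ = $2,812 → take DB $4,148. Book value $20,740.
Year 4: DB = ⌊$20,740 × 150%/9⌋ = $3,456; SL = ⌊$15,540/6⌋ = $2,590 → take DB $3,456. Book value $17,284.
Year 5: DB = ⌊$17,284 × 150%/9⌋ = $2,880; SL = ⌊$12,084/5⌋ = $2,416 → take DB $2,880. Book value $14,404.
Year 6: DB = ⌊$14,404 × 150%/9⌋ = $2,400; SL = ⌊$9,204/4⌋ = $2,301 → take DB $2,400. Book value $12,004.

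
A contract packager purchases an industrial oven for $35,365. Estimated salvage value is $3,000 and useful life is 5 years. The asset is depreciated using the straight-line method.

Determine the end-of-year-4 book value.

$9,473

Depreciable base = $35,365 − $3,000 = $32,365.
Annual expense = $32,365 / 5 = $6,473.
End of year 1: book value $28,892.
End of year 2: book value $22,419.
End of year 3: book value $15,946.
End of year 4: book value $9,473.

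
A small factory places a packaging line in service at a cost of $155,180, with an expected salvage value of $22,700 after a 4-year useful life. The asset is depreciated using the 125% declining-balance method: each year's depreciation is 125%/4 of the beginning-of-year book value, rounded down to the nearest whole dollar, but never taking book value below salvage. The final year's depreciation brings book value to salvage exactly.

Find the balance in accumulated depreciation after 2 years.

$81,832

Depreciable base = $155,180 − $22,700 = $132,480.
Year 1: ⌊$155,180 × 125%/4⌋ = $48,493. Book value $106,687.
Year 2: ⌊$106,687 × 125%/4⌋ = $33,339. Book value $73,348.
Accumulated through year 2 = $155,180 − $73,348 = $81,832.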